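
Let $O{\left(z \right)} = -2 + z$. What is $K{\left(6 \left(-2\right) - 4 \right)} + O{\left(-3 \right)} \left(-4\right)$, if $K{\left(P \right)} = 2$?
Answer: $22$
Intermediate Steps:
$K{\left(6 \left(-2\right) - 4 \right)} + O{\left(-3 \right)} \left(-4\right) = 2 + \left(-2 - 3\right) \left(-4\right) = 2 - -20 = 2 + 20 = 22$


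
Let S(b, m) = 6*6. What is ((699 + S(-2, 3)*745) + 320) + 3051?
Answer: 30890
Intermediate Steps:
S(b, m) = 36
((699 + S(-2, 3)*745) + 320) + 3051 = ((699 + 36*745) + 320) + 3051 = ((699 + 26820) + 320) + 3051 = (27519 + 320) + 3051 = 27839 + 3051 = 30890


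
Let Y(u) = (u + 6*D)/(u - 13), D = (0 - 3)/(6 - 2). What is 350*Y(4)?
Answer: 175/9 ≈ 19.444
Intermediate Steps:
D = -¾ (D = -3/4 = -3*¼ = -¾ ≈ -0.75000)
Y(u) = (-9/2 + u)/(-13 + u) (Y(u) = (u + 6*(-¾))/(u - 13) = (u - 9/2)/(-13 + u) = (-9/2 + u)/(-13 + u))
350*Y(4) = 350*((-9/2 + 4)/(-13 + 4)) = 350*(-½/(-9)) = 350*(-⅑*(-½)) = 350*(1/18) = 175/9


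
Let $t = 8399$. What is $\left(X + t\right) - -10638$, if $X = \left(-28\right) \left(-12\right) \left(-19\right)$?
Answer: $12653$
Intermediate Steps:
$X = -6384$ ($X = 336 \left(-19\right) = -6384$)
$\left(X + t\right) - -10638 = \left(-6384 + 8399\right) - -10638 = 2015 + 10638 = 12653$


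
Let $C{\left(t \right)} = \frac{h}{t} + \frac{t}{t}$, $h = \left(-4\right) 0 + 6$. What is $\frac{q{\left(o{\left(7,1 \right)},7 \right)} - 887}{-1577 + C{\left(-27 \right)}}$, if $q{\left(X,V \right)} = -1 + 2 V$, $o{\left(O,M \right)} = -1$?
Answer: $\frac{3933}{7093} \approx 0.55449$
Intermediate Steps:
$h = 6$ ($h = 0 + 6 = 6$)
$C{\left(t \right)} = 1 + \frac{6}{t}$ ($C{\left(t \right)} = \frac{6}{t} + \frac{t}{t} = \frac{6}{t} + 1 = 1 + \frac{6}{t}$)
$\frac{q{\left(o{\left(7,1 \right)},7 \right)} - 887}{-1577 + C{\left(-27 \right)}} = \frac{\left(-1 + 2 \cdot 7\right) - 887}{-1577 + \frac{6 - 27}{-27}} = \frac{\left(-1 + 14\right) - 887}{-1577 - - \frac{7}{9}} = \frac{13 - 887}{-1577 + \frac{7}{9}} = - \frac{874}{- \frac{14186}{9}} = \left(-874\right) \left(- \frac{9}{14186}\right) = \frac{3933}{7093}$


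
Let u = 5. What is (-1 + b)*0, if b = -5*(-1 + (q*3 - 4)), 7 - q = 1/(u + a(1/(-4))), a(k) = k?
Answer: 0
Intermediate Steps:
q = 129/19 (q = 7 - 1/(5 + 1/(-4)) = 7 - 1/(5 - ¼) = 7 - 1/19/4 = 7 - 1*4/19 = 7 - 4/19 = 129/19 ≈ 6.7895)
b = -1460/19 (b = -5*(-1 + ((129/19)*3 - 4)) = -5*(-1 + (387/19 - 4)) = -5*(-1 + 311/19) = -5*292/19 = -1460/19 ≈ -76.842)
(-1 + b)*0 = (-1 - 1460/19)*0 = -1479/19*0 = 0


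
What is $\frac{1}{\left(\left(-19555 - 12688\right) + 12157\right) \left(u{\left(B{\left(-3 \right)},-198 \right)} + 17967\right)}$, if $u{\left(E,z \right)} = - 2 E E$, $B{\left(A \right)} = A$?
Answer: $- \frac{1}{360523614} \approx -2.7737 \cdot 10^{-9}$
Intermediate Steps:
$u{\left(E,z \right)} = - 2 E^{2}$
$\frac{1}{\left(\left(-19555 - 12688\right) + 12157\right) \left(u{\left(B{\left(-3 \right)},-198 \right)} + 17967\right)} = \frac{1}{\left(\left(-19555 - 12688\right) + 12157\right) \left(- 2 \left(-3\right)^{2} + 17967\right)} = \frac{1}{\left(\left(-19555 - 12688\right) + 12157\right) \left(\left(-2\right) 9 + 17967\right)} = \frac{1}{\left(-32243 + 12157\right) \left(-18 + 17967\right)} = \frac{1}{\left(-20086\right) 17949} = \frac{1}{-360523614} = - \frac{1}{360523614}$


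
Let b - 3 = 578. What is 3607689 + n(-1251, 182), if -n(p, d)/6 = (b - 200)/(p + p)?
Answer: 501468898/139 ≈ 3.6077e+6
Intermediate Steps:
b = 581 (b = 3 + 578 = 581)
n(p, d) = -1143/p (n(p, d) = -6*(581 - 200)/(p + p) = -2286/(2*p) = -2286*1/(2*p) = -1143/p)
3607689 + n(-1251, 182) = 3607689 - 1143/(-1251) = 3607689 - 1143*(-1/1251) = 3607689 + 127/139 = 501468898/139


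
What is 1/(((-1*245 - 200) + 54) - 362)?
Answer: -1/753 ≈ -0.0013280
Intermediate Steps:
1/(((-1*245 - 200) + 54) - 362) = 1/(((-245 - 200) + 54) - 362) = 1/((-445 + 54) - 362) = 1/(-391 - 362) = 1/(-753) = -1/753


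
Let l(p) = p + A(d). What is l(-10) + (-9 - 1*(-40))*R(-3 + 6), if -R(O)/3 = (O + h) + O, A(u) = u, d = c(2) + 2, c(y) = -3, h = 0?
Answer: -569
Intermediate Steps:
d = -1 (d = -3 + 2 = -1)
R(O) = -6*O (R(O) = -3*((O + 0) + O) = -3*(O + O) = -6*O)
l(p) = -1 + p (l(p) = p - 1 = -1 + p)
l(-10) + (-9 - 1*(-40))*R(-3 + 6) = (-1 - 10) + (-9 - 1*(-40))*(-6*(-3 + 6)) = -11 + (-9 + 40)*(-6*3) = -11 + 31*(-18) = -11 - 558 = -569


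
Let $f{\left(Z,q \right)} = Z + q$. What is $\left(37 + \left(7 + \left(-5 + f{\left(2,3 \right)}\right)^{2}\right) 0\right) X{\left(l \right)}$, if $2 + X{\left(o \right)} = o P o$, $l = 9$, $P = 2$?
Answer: $5920$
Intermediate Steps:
$X{\left(o \right)} = -2 + 2 o^{2}$ ($X{\left(o \right)} = -2 + o 2 o = -2 + 2 o o = -2 + 2 o^{2}$)
$\left(37 + \left(7 + \left(-5 + f{\left(2,3 \right)}\right)^{2}\right) 0\right) X{\left(l \right)} = \left(37 + \left(7 + \left(-5 + \left(2 + 3\right)\right)^{2}\right) 0\right) \left(-2 + 2 \cdot 9^{2}\right) = \left(37 + \left(7 + \left(-5 + 5\right)^{2}\right) 0\right) \left(-2 + 2 \cdot 81\right) = \left(37 + \left(7 + 0^{2}\right) 0\right) \left(-2 + 162\right) = \left(37 + \left(7 + 0\right) 0\right) 160 = \left(37 + 7 \cdot 0\right) 160 = \left(37 + 0\right) 160 = 37 \cdot 160 = 5920$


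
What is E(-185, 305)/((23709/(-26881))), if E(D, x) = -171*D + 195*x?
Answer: -816375970/7903 ≈ -1.0330e+5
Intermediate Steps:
E(-185, 305)/((23709/(-26881))) = (-171*(-185) + 195*305)/((23709/(-26881))) = (31635 + 59475)/((23709*(-1/26881))) = 91110/(-23709/26881) = 91110*(-26881/23709) = -816375970/7903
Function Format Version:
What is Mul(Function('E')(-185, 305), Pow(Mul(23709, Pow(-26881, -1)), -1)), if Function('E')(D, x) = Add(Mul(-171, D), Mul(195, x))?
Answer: Rational(-816375970, 7903) ≈ -1.0330e+5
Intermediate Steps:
Mul(Function('E')(-185, 305), Pow(Mul(23709, Pow(-26881, -1)), -1)) = Mul(Add(Mul(-171, -185), Mul(195, 305)), Pow(Mul(23709, Pow(-26881, -1)), -1)) = Mul(Add(31635, 59475), Pow(Mul(23709, Rational(-1, 26881)), -1)) = Mul(91110, Pow(Rational(-23709, 26881), -1)) = Mul(91110, Rational(-26881, 23709)) = Rational(-816375970, 7903)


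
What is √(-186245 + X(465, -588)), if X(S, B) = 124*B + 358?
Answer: I*√258799 ≈ 508.72*I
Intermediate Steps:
X(S, B) = 358 + 124*B
√(-186245 + X(465, -588)) = √(-186245 + (358 + 124*(-588))) = √(-186245 + (358 - 72912)) = √(-186245 - 72554) = √(-258799) = I*√258799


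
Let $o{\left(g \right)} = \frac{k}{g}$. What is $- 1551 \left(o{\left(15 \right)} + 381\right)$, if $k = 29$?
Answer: $- \frac{2969648}{5} \approx -5.9393 \cdot 10^{5}$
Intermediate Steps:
$o{\left(g \right)} = \frac{29}{g}$
$- 1551 \left(o{\left(15 \right)} + 381\right) = - 1551 \left(\frac{29}{15} + 381\right) = \left(-1551\right) \frac{5744}{15} = - \frac{2969648}{5}$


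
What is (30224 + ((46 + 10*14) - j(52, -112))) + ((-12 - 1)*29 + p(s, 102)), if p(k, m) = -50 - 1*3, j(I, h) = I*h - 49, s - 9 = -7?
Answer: 35853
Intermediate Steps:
s = 2 (s = 9 - 7 = 2)
j(I, h) = -49 + I*h
p(k, m) = -53 (p(k, m) = -50 - 3 = -53)
(30224 + ((46 + 10*14) - j(52, -112))) + ((-12 - 1)*29 + p(s, 102)) = (30224 + ((46 + 10*14) - (-49 + 52*(-112)))) + ((-12 - 1)*29 - 53) = (30224 + ((46 + 140) - (-49 - 5824))) + (-13*29 - 53) = (30224 + (186 - 1*(-5873))) + (-377 - 53) = (30224 + (186 + 5873)) - 430 = (30224 + 6059) - 430 = 36283 - 430 = 35853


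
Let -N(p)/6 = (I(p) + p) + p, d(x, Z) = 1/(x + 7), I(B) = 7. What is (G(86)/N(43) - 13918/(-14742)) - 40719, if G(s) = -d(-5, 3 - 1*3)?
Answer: -37216465141/914004 ≈ -40718.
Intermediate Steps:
d(x, Z) = 1/(7 + x)
N(p) = -42 - 12*p (N(p) = -6*((7 + p) + p) = -6*(7 + 2*p) = -42 - 12*p)
G(s) = -1/2 (G(s) = -1/(7 - 5) = -1/2)
(G(86)/N(43) - 13918/(-14742)) - 40719 = (-1/(2*(-42 - 12*43)) - 13918/(-14742)) - 40719 = (-1/(2*(-42 - 516)) - 13918*(-1/14742)) - 40719 = (-1/2/(-558) + 6959/7371) - 40719 = (-1/2*(-1/558) + 6959/7371) - 40719 = (1/1116 + 6959/7371) - 40719 = 863735/914004 - 40719 = -37216465141/914004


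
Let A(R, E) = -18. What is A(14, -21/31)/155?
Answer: -18/155 ≈ -0.11613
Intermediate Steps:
A(14, -21/31)/155 = -18/155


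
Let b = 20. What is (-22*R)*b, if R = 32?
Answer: -14080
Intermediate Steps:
(-22*R)*b = -22*32*20 = -704*20 = -14080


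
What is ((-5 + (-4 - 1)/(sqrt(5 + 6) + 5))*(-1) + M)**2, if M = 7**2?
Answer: 152559/49 - 3905*sqrt(11)/98 ≈ 2981.3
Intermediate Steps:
M = 49
((-5 + (-4 - 1)/(sqrt(5 + 6) + 5))*(-1) + M)**2 = ((-5 + (-4 - 1)/(sqrt(5 + 6) + 5))*(-1) + 49)**2 = ((-5 - 5/(sqrt(11) + 5))*(-1) + 49)**2 = ((-5 - 5/(5 + sqrt(11)))*(-1) + 49)**2 = ((5 + 5/(5 + sqrt(11))) + 49)**2 = (54 + 5/(5 + sqrt(11)))**2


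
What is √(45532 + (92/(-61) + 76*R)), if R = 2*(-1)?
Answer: 2*√42213342/61 ≈ 213.02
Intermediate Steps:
R = -2
√(45532 + (92/(-61) + 76*R)) = √(45532 + (92/(-61) + 76*(-2))) = √(45532 + (92*(-1/61) - 152)) = √(45532 + (-92/61 - 152)) = √(45532 - 9364/61) = √(2768088/61) = 2*√42213342/61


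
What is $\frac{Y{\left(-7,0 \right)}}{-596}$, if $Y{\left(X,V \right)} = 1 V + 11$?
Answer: $- \frac{11}{596} \approx -0.018456$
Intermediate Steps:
$Y{\left(X,V \right)} = 11 + V$ ($Y{\left(X,V \right)} = V + 11 = 11 + V$)
$\frac{Y{\left(-7,0 \right)}}{-596} = \frac{11 + 0}{-596} = \left(- \frac{1}{596}\right) 11 = - \frac{11}{596}$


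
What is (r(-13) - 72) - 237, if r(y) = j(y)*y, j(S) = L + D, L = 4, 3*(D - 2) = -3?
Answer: -374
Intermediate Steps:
D = 1 (D = 2 + (⅓)*(-3) = 2 - 1 = 1)
j(S) = 5 (j(S) = 4 + 1 = 5)
r(y) = 5*y
(r(-13) - 72) - 237 = (5*(-13) - 72) - 237 = (-65 - 72) - 237 = -137 - 237 = -374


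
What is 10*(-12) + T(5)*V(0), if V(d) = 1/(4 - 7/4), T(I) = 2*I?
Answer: -1040/9 ≈ -115.56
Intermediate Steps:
V(d) = 4/9 (V(d) = 1/(4 - 7*¼) = 1/(4 - 7/4) = 1/(9/4) = 4/9)
10*(-12) + T(5)*V(0) = 10*(-12) + (2*5)*(4/9) = -120 + 10*(4/9) = -120 + 40/9 = -1040/9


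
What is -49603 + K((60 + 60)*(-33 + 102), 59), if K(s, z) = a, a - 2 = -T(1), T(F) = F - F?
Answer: -49601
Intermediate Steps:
T(F) = 0
a = 2 (a = 2 - 1*0 = 2 + 0 = 2)
K(s, z) = 2
-49603 + K((60 + 60)*(-33 + 102), 59) = -49603 + 2 = -49601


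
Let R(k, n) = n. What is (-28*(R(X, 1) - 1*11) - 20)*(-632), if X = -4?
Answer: -164320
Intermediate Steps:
(-28*(R(X, 1) - 1*11) - 20)*(-632) = (-28*(1 - 1*11) - 20)*(-632) = (-28*(1 - 11) - 20)*(-632) = (-28*(-10) - 20)*(-632) = (280 - 20)*(-632) = 260*(-632) = -164320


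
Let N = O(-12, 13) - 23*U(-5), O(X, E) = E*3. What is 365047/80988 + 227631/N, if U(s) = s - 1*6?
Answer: 1158873322/1478031 ≈ 784.07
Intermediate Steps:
U(s) = -6 + s (U(s) = s - 6 = -6 + s)
O(X, E) = 3*E
N = 292 (N = 3*13 - 23*(-6 - 5) = 39 - 23*(-11) = 39 + 253 = 292)
365047/80988 + 227631/N = 365047/80988 + 227631/292 = 1158873322/1478031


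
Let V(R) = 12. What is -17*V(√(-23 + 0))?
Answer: -204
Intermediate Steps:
-17*V(√(-23 + 0)) = -17*12 = -204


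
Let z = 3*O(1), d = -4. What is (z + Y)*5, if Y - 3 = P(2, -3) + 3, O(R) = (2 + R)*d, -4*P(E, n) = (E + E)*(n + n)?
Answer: -120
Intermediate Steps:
P(E, n) = -E*n (P(E, n) = -(E + E)*(n + n)/4 = -2*E*2*n/4 = -E*n)
O(R) = -8 - 4*R (O(R) = (2 + R)*(-4) = -8 - 4*R)
Y = 12 (Y = 3 + (-1*2*(-3) + 3) = 3 + (6 + 3) = 3 + 9 = 12)
z = -36 (z = 3*(-8 - 4*1) = 3*(-8 - 4) = 3*(-12) = -36)
(z + Y)*5 = (-36 + 12)*5 = -24*5 = -120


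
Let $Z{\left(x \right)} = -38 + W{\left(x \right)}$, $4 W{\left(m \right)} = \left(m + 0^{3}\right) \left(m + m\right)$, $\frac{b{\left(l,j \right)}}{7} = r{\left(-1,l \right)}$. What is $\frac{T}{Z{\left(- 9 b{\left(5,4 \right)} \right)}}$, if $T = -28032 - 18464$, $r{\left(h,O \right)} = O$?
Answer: $- \frac{92992}{99149} \approx -0.9379$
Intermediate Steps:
$b{\left(l,j \right)} = 7 l$
$T = -46496$
$W{\left(m \right)} = \frac{m^{2}}{2}$ ($W{\left(m \right)} = \frac{\left(m + 0^{3}\right) \left(m + m\right)}{4} = \frac{\left(m + 0\right) 2 m}{4} = \frac{m 2 m}{4} = \frac{2 m^{2}}{4} = \frac{m^{2}}{2}$)
$Z{\left(x \right)} = -38 + \frac{x^{2}}{2}$
$\frac{T}{Z{\left(- 9 b{\left(5,4 \right)} \right)}} = - \frac{46496}{-38 + \frac{\left(- 9 \cdot 7 \cdot 5\right)^{2}}{2}} = - \frac{46496}{-38 + \frac{\left(\left(-9\right) 35\right)^{2}}{2}} = - \frac{46496}{-38 + \frac{\left(-315\right)^{2}}{2}} = - \frac{46496}{-38 + \frac{1}{2} \cdot 99225} = - \frac{46496}{-38 + \frac{99225}{2}} = - \frac{46496}{\frac{99149}{2}} = \left(-46496\right) \frac{2}{99149} = - \frac{92992}{99149}$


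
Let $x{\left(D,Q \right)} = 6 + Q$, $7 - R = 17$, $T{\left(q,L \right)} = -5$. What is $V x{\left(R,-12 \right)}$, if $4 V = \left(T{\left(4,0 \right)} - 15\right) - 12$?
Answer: $48$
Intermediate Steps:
$R = -10$ ($R = 7 - 17 = -10$)
$V = -8$ ($V = \frac{\left(-5 - 15\right) - 12}{4} = \frac{-20 - 12}{4} = \frac{1}{4} \left(-32\right) = -8$)
$V x{\left(R,-12 \right)} = - 8 \left(6 - 12\right) = \left(-8\right) \left(-6\right) = 48$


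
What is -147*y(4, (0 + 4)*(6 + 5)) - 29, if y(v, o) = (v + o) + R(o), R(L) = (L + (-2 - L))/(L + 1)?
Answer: -106177/15 ≈ -7078.5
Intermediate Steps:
R(L) = -2/(1 + L)
y(v, o) = o + v - 2/(1 + o) (y(v, o) = (v + o) - 2/(1 + o) = (o + v) - 2/(1 + o) = o + v - 2/(1 + o))
-147*y(4, (0 + 4)*(6 + 5)) - 29 = -147*(-2 + (1 + (0 + 4)*(6 + 5))*((0 + 4)*(6 + 5) + 4))/(1 + (0 + 4)*(6 + 5)) - 29 = -147*(-2 + (1 + 4*11)*(4*11 + 4))/(1 + 4*11) - 29 = -147*(-2 + (1 + 44)*(44 + 4))/(1 + 44) - 29 = -147*(-2 + 45*48)/45 - 29 = -49*(-2 + 2160)/15 - 29 = -49*2158/15 - 29 = -147*2158/45 - 29 = -105742/15 - 29 = -106177/15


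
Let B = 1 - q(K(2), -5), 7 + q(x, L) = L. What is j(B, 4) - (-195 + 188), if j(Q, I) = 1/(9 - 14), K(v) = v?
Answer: 34/5 ≈ 6.8000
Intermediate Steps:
q(x, L) = -7 + L
B = 13 (B = 1 - (-7 - 5) = 1 - 1*(-12) = 1 + 12 = 13)
j(Q, I) = -⅕ (j(Q, I) = 1/(-5) = -⅕)
j(B, 4) - (-195 + 188) = -⅕ - (-195 + 188) = -⅕ - 1*(-7) = -⅕ + 7 = 34/5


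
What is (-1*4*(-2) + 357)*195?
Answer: 71175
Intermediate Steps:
(-1*4*(-2) + 357)*195 = (-4*(-2) + 357)*195 = (8 + 357)*195 = 365*195 = 71175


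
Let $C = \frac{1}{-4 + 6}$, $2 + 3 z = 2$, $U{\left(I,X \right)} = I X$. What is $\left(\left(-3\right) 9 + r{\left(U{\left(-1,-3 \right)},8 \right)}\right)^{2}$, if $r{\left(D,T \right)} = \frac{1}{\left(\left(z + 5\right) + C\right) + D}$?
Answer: $\frac{208849}{289} \approx 722.66$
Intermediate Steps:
$z = 0$ ($z = - \frac{2}{3} + \frac{1}{3} \cdot 2 = - \frac{2}{3} + \frac{2}{3} = 0$)
$C = \frac{1}{2} \approx 0.5$
$r{\left(D,T \right)} = \frac{1}{\frac{11}{2} + D}$ ($r{\left(D,T \right)} = \frac{1}{\left(\left(0 + 5\right) + \frac{1}{2}\right) + D} = \frac{1}{\left(5 + \frac{1}{2}\right) + D} = \frac{1}{\frac{11}{2} + D}$)
$\left(\left(-3\right) 9 + r{\left(U{\left(-1,-3 \right)},8 \right)}\right)^{2} = \left(\left(-3\right) 9 + \frac{2}{11 + 2 \left(\left(-1\right) \left(-3\right)\right)}\right)^{2} = \left(-27 + \frac{2}{11 + 2 \cdot 3}\right)^{2} = \left(-27 + \frac{2}{11 + 6}\right)^{2} = \left(-27 + \frac{2}{17}\right)^{2} = \left(- \frac{457}{17}\right)^{2} = \frac{208849}{289}$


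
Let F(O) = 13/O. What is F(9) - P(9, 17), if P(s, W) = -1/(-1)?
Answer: 4/9 ≈ 0.44444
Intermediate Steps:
P(s, W) = 1 (P(s, W) = -1*(-1) = 1)
F(9) - P(9, 17) = 13/9 - 1*1 = 13*(⅑) - 1 = 13/9 - 1 = 4/9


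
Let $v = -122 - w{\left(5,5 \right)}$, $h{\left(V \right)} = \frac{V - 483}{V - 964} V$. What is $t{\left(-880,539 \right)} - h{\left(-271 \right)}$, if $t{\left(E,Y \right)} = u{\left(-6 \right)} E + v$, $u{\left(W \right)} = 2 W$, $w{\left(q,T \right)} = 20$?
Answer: $\frac{1005428}{95} \approx 10583.0$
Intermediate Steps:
$h{\left(V \right)} = \frac{V \left(-483 + V\right)}{-964 + V}$ ($h{\left(V \right)} = \frac{-483 + V}{-964 + V} V = \frac{V \left(-483 + V\right)}{-964 + V}$)
$v = -142$ ($v = -122 - 20 = -142$)
$t{\left(E,Y \right)} = -142 - 12 E$ ($t{\left(E,Y \right)} = 2 \left(-6\right) E - 142 = - 12 E - 142 = -142 - 12 E$)
$t{\left(-880,539 \right)} - h{\left(-271 \right)} = \left(-142 - -10560\right) - - \frac{271 \left(-483 - 271\right)}{-964 - 271} = \left(-142 + 10560\right) - \left(-271\right) \frac{1}{-1235} \left(-754\right) = 10418 - \left(-271\right) \left(- \frac{1}{1235}\right) \left(-754\right) = 10418 - - \frac{15718}{95} = 10418 + \frac{15718}{95} = \frac{1005428}{95}$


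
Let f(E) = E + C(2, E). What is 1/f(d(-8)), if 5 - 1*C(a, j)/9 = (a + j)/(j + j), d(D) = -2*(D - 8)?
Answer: 32/2311 ≈ 0.013847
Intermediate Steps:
d(D) = 16 - 2*D (d(D) = -2*(-8 + D) = 16 - 2*D)
C(a, j) = 45 - 9*(a + j)/(2*j) (C(a, j) = 45 - 9*(a + j)/(j + j) = 45 - 9*(a + j)/(2*j))
f(E) = E + 9*(-2 + 9*E)/(2*E) (f(E) = E + 9*(-1*2 + 9*E)/(2*E) = E + 9*(-2 + 9*E)/(2*E))
1/f(d(-8)) = 1/(81/2 + (16 - 2*(-8)) - 9/(16 - 2*(-8))) = 1/(81/2 + (16 + 16) - 9/(16 + 16)) = 1/(81/2 + 32 - 9/32) = 1/(2311/32) = 32/2311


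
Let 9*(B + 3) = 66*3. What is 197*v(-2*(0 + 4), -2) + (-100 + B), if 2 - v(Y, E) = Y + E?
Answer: 2283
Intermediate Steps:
B = 19 (B = -3 + (66*3)/9 = -3 + (⅑)*198 = -3 + 22 = 19)
v(Y, E) = 2 - E - Y (v(Y, E) = 2 - (Y + E) = 2 - (E + Y) = 2 + (-E - Y) = 2 - E - Y)
197*v(-2*(0 + 4), -2) + (-100 + B) = 197*(2 - 1*(-2) - (-2)*(0 + 4)) + (-100 + 19) = 197*(2 + 2 - (-2)*4) - 81 = 197*(2 + 2 - 1*(-8)) - 81 = 197*(2 + 2 + 8) - 81 = 197*12 - 81 = 2364 - 81 = 2283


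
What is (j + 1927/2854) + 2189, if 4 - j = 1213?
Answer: 2798847/2854 ≈ 980.67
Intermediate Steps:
j = -1209 (j = 4 - 1*1213 = 4 - 1213 = -1209)
(j + 1927/2854) + 2189 = (-1209 + 1927/2854) + 2189 = -3448559/2854 + 2189 = 2798847/2854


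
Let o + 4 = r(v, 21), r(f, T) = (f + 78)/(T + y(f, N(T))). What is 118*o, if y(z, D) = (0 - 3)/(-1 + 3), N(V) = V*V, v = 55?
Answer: 12980/39 ≈ 332.82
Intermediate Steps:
N(V) = V²
y(z, D) = -3/2
r(f, T) = (78 + f)/(-3/2 + T) (r(f, T) = (f + 78)/(T - 3/2) = (78 + f)/(-3/2 + T))
o = 110/39 (o = -4 + 2*(78 + 55)/(-3 + 2*21) = -4 + 2*133/(-3 + 42) = -4 + 2*133/39 = -4 + 2*(1/39)*133 = -4 + 266/39 = 110/39 ≈ 2.8205)
118*o = 118*(110/39) = 12980/39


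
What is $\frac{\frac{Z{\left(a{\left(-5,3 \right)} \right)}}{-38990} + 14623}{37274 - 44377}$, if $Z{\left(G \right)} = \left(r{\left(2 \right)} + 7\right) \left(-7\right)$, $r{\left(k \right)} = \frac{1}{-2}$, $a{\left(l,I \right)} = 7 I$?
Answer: $- \frac{162900233}{79127420} \approx -2.0587$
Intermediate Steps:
$r{\left(k \right)} = - \frac{1}{2}$
$Z{\left(G \right)} = - \frac{91}{2}$ ($Z{\left(G \right)} = \left(- \frac{1}{2} + 7\right) \left(-7\right) = \frac{13}{2} \left(-7\right) = - \frac{91}{2}$)
$\frac{\frac{Z{\left(a{\left(-5,3 \right)} \right)}}{-38990} + 14623}{37274 - 44377} = \frac{- \frac{91}{2 \left(-38990\right)} + 14623}{37274 - 44377} = \frac{\left(- \frac{91}{2}\right) \left(- \frac{1}{38990}\right) + 14623}{-7103} = \left(\frac{13}{11140} + 14623\right) \left(- \frac{1}{7103}\right) = \frac{162900233}{11140} \left(- \frac{1}{7103}\right) = - \frac{162900233}{79127420}$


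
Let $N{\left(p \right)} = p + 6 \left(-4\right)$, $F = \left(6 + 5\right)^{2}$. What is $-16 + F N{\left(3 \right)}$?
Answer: $-2557$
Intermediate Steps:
$F = 121$ ($F = 11^{2} = 121$)
$N{\left(p \right)} = -24 + p$ ($N{\left(p \right)} = p - 24 = -24 + p$)
$-16 + F N{\left(3 \right)} = -16 + 121 \left(-24 + 3\right) = -16 + 121 \left(-21\right) = -16 - 2541 = -2557$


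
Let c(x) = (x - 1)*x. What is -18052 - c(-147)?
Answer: -39808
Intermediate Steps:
c(x) = x*(-1 + x) (c(x) = (-1 + x)*x = x*(-1 + x))
-18052 - c(-147) = -18052 - (-147)*(-1 - 147) = -18052 - (-147)*(-148) = -18052 - 1*21756 = -18052 - 21756 = -39808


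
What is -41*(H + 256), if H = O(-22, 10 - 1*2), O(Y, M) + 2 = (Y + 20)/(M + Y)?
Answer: -72939/7 ≈ -10420.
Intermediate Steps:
O(Y, M) = -2 + (20 + Y)/(M + Y) (O(Y, M) = -2 + (Y + 20)/(M + Y) = -2 + (20 + Y)/(M + Y))
H = -13/7 (H = (20 - 1*(-22) - 2*(10 - 1*2))/((10 - 1*2) - 22) = (20 + 22 - 2*(10 - 2))/((10 - 2) - 22) = (20 + 22 - 2*8)/(8 - 22) = (20 + 22 - 16)/(-14) = -1/14*26 = -13/7 ≈ -1.8571)
-41*(H + 256) = -41*(-13/7 + 256) = -41*1779/7 = -72939/7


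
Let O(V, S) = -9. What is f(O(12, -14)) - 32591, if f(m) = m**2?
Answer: -32510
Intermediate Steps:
f(O(12, -14)) - 32591 = (-9)**2 - 32591 = 81 - 32591 = -32510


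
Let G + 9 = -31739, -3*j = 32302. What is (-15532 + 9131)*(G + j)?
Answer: 816421946/3 ≈ 2.7214e+8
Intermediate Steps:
j = -32302/3 (j = -1/3*32302 = -32302/3 ≈ -10767.)
G = -31748 (G = -9 - 31739 = -31748)
(-15532 + 9131)*(G + j) = (-15532 + 9131)*(-31748 - 32302/3) = -6401*(-127546/3) = 816421946/3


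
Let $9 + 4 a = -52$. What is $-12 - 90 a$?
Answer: $\frac{2721}{2} \approx 1360.5$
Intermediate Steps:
$a = - \frac{61}{4}$ ($a = - \frac{9}{4} + \frac{1}{4} \left(-52\right) = - \frac{9}{4} - 13 = - \frac{61}{4} \approx -15.25$)
$-12 - 90 a = -12 - - \frac{2745}{2} = -12 + \frac{2745}{2} = \frac{2721}{2}$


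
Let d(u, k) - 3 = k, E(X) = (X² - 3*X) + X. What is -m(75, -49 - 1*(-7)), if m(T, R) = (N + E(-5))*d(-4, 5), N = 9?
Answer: -352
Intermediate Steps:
E(X) = X² - 2*X
d(u, k) = 3 + k
m(T, R) = 352 (m(T, R) = (9 - 5*(-2 - 5))*(3 + 5) = (9 - 5*(-7))*8 = (9 + 35)*8 = 44*8 = 352)
-m(75, -49 - 1*(-7)) = -1*352 = -352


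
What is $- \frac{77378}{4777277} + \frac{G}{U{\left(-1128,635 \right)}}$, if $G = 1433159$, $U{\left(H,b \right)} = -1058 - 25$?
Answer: $- \frac{6846681328417}{5173790991} \approx -1323.3$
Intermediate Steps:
$U{\left(H,b \right)} = -1083$ ($U{\left(H,b \right)} = -1058 - 25 = -1083$)
$- \frac{77378}{4777277} + \frac{G}{U{\left(-1128,635 \right)}} = - \frac{77378}{4777277} + \frac{1433159}{-1083} = \left(-77378\right) \frac{1}{4777277} + 1433159 \left(- \frac{1}{1083}\right) = - \frac{77378}{4777277} - \frac{1433159}{1083} = - \frac{6846681328417}{5173790991}$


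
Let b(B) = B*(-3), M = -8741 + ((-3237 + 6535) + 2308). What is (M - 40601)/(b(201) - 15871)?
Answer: 21868/8237 ≈ 2.6549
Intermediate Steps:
M = -3135 (M = -8741 + (3298 + 2308) = -8741 + 5606 = -3135)
b(B) = -3*B
(M - 40601)/(b(201) - 15871) = (-3135 - 40601)/(-3*201 - 15871) = -43736/(-603 - 15871) = -43736/(-16474) = -43736*(-1/16474) = 21868/8237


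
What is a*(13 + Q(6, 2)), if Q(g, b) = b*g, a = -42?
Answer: -1050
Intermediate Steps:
a*(13 + Q(6, 2)) = -42*(13 + 2*6) = -42*(13 + 12) = -42*25 = -1050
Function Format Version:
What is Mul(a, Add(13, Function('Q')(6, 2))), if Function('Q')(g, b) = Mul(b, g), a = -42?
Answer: -1050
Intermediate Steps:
Mul(a, Add(13, Function('Q')(6, 2))) = Mul(-42, Add(13, Mul(2, 6))) = Mul(-42, Add(13, 12)) = Mul(-42, 25) = -1050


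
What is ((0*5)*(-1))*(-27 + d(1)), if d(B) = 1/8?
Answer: 0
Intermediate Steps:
d(B) = 1/8
((0*5)*(-1))*(-27 + d(1)) = ((0*5)*(-1))*(-27 + 1/8) = (0*(-1))*(-215/8) = 0*(-215/8) = 0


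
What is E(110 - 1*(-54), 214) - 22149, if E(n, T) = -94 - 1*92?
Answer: -22335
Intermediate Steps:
E(n, T) = -186 (E(n, T) = -94 - 92 = -186)
E(110 - 1*(-54), 214) - 22149 = -186 - 22149 = -22335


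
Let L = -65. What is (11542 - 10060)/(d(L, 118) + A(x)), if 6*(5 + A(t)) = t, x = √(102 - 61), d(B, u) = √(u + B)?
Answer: 8892/(-30 + √41 + 6*√53) ≈ 442.75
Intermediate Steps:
d(B, u) = √(B + u)
x = √41 ≈ 6.4031
A(t) = -5 + t/6
(11542 - 10060)/(d(L, 118) + A(x)) = (11542 - 10060)/(√(-65 + 118) + (-5 + √41/6)) = 1482/(√53 + (-5 + √41/6)) = 1482/(-5 + √53 + √41/6)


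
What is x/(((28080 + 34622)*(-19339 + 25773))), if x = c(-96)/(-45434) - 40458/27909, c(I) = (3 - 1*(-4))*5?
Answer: -613048529/170516513792079336 ≈ -3.5952e-9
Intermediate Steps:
c(I) = 35 (c(I) = (3 + 4)*5 = 7*5 = 35)
x = -613048529/422672502 (x = 35/(-45434) - 40458/27909 = 35*(-1/45434) - 40458*1/27909 = -35/45434 - 13486/9303 = -613048529/422672502 ≈ -1.4504)
x/(((28080 + 34622)*(-19339 + 25773))) = -613048529*1/((-19339 + 25773)*(28080 + 34622))/422672502 = -613048529/(422672502*(62702*6434)) = -613048529/422672502/403424668 = -613048529/422672502*1/403424668 = -613048529/170516513792079336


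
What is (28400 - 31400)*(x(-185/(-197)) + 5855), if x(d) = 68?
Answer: -17769000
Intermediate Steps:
(28400 - 31400)*(x(-185/(-197)) + 5855) = (28400 - 31400)*(68 + 5855) = -3000*5923 = -17769000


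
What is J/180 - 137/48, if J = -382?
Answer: -3583/720 ≈ -4.9764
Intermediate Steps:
J/180 - 137/48 = -382/180 - 137/48 = -382*1/180 - 137*1/48 = -191/90 - 137/48 = -3583/720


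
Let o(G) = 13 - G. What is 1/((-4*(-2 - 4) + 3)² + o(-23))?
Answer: 1/765 ≈ 0.0013072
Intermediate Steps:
1/((-4*(-2 - 4) + 3)² + o(-23)) = 1/((-4*(-2 - 4) + 3)² + (13 - 1*(-23))) = 1/((-4*(-6) + 3)² + (13 + 23)) = 1/((24 + 3)² + 36) = 1/(27² + 36) = 1/(729 + 36) = 1/765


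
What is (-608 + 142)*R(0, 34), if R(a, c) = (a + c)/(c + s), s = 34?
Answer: -233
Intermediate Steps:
R(a, c) = (a + c)/(34 + c) (R(a, c) = (a + c)/(c + 34) = (a + c)/(34 + c))
(-608 + 142)*R(0, 34) = (-608 + 142)*((0 + 34)/(34 + 34)) = -466*34/68 = -233*34/34 = -466*½ = -233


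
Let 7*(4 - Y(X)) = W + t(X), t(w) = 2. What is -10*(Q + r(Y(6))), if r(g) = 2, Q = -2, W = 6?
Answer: 0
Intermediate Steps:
Y(X) = 20/7 (Y(X) = 4 - (6 + 2)/7 = 4 - 1/7*8 = 4 - 8/7 = 20/7)
-10*(Q + r(Y(6))) = -10*(-2 + 2) = -10*0 = 0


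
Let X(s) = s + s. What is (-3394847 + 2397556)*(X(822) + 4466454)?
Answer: -4455993922518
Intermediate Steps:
X(s) = 2*s
(-3394847 + 2397556)*(X(822) + 4466454) = (-3394847 + 2397556)*(2*822 + 4466454) = -997291*(1644 + 4466454) = -997291*4468098 = -4455993922518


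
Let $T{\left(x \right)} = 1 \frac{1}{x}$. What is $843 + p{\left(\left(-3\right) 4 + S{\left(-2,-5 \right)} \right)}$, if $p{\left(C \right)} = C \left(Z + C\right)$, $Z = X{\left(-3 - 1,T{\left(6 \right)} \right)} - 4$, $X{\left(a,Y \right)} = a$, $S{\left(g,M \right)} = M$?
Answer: $1268$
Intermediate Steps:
$T{\left(x \right)} = \frac{1}{x}$
$Z = -8$ ($Z = \left(-3 - 1\right) - 4 = -4 - 4 = -8$)
$p{\left(C \right)} = C \left(-8 + C\right)$
$843 + p{\left(\left(-3\right) 4 + S{\left(-2,-5 \right)} \right)} = 843 + \left(\left(-3\right) 4 - 5\right) \left(-8 - 17\right) = 843 + \left(-12 - 5\right) \left(-8 - 17\right) = 843 - 17 \left(-8 - 17\right) = 843 - -425 = 843 + 425 = 1268$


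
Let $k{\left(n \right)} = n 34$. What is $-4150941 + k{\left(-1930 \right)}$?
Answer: $-4216561$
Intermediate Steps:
$k{\left(n \right)} = 34 n$
$-4150941 + k{\left(-1930 \right)} = -4150941 + 34 \left(-1930\right) = -4150941 - 65620 = -4216561$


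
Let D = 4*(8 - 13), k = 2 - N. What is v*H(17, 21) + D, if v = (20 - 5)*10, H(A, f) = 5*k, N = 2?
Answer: -20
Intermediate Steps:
k = 0 (k = 2 - 1*2 = 2 - 2 = 0)
H(A, f) = 0 (H(A, f) = 5*0 = 0)
D = -20 (D = 4*(-5) = -20)
v = 150 (v = 15*10 = 150)
v*H(17, 21) + D = 150*0 - 20 = 0 - 20 = -20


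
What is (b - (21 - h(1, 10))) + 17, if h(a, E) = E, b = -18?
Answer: -12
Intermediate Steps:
(b - (21 - h(1, 10))) + 17 = (-18 - (21 - 1*10)) + 17 = (-18 - (21 - 10)) + 17 = (-18 - 1*11) + 17 = (-18 - 11) + 17 = -29 + 17 = -12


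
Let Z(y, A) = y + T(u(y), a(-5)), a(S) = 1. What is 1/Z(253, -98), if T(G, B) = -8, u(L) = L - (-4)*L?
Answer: 1/245 ≈ 0.0040816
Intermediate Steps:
u(L) = 5*L (u(L) = L + 4*L = 5*L)
Z(y, A) = -8 + y (Z(y, A) = y - 8 = -8 + y)
1/Z(253, -98) = 1/(-8 + 253) = 1/245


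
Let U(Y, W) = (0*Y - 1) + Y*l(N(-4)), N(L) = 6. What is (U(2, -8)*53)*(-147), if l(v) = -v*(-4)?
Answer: -366177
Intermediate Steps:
l(v) = 4*v
U(Y, W) = -1 + 24*Y (U(Y, W) = (0*Y - 1) + Y*(4*6) = (0 - 1) + Y*24 = -1 + 24*Y)
(U(2, -8)*53)*(-147) = ((-1 + 24*2)*53)*(-147) = ((-1 + 48)*53)*(-147) = (47*53)*(-147) = 2491*(-147) = -366177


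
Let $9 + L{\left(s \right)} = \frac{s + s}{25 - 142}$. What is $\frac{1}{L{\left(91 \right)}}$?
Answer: $- \frac{9}{95} \approx -0.094737$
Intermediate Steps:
$L{\left(s \right)} = -9 - \frac{2 s}{117}$ ($L{\left(s \right)} = -9 + \frac{s + s}{25 - 142} = -9 + \frac{2 s}{-117} = -9 + 2 s \left(- \frac{1}{117}\right) = -9 - \frac{2 s}{117}$)
$\frac{1}{L{\left(91 \right)}} = \frac{1}{-9 - \frac{14}{9}} = \frac{1}{- \frac{95}{9}} = - \frac{9}{95}$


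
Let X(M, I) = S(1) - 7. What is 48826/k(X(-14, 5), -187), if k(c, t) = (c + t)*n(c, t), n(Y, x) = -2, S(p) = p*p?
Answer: 24413/193 ≈ 126.49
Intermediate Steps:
S(p) = p²
X(M, I) = -6 (X(M, I) = 1² - 7 = 1 - 7 = -6)
k(c, t) = -2*c - 2*t (k(c, t) = (c + t)*(-2) = -2*c - 2*t)
48826/k(X(-14, 5), -187) = 48826/(-2*(-6) - 2*(-187)) = 48826/(12 + 374) = 48826/386 = 48826*(1/386) = 24413/193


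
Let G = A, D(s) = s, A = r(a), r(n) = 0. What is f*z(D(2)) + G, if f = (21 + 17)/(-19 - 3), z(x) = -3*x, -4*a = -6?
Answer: 114/11 ≈ 10.364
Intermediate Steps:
a = 3/2 (a = -1/4*(-6) = 3/2 ≈ 1.5000)
A = 0
f = -19/11 (f = 38/(-22) = 38*(-1/22) = -19/11 ≈ -1.7273)
G = 0
f*z(D(2)) + G = -(-57)*2/11 + 0 = -19/11*(-6) + 0 = 114/11 + 0 = 114/11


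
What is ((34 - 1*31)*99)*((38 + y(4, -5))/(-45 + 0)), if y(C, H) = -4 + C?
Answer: -1254/5 ≈ -250.80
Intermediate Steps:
((34 - 1*31)*99)*((38 + y(4, -5))/(-45 + 0)) = ((34 - 1*31)*99)*((38 + (-4 + 4))/(-45 + 0)) = ((34 - 31)*99)*((38 + 0)/(-45)) = (3*99)*(38*(-1/45)) = 297*(-38/45) = -1254/5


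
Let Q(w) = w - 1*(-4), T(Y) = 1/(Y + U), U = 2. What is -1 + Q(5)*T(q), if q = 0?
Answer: 7/2 ≈ 3.5000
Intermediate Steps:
T(Y) = 1/(2 + Y) (T(Y) = 1/(Y + 2) = 1/(2 + Y))
Q(w) = 4 + w (Q(w) = w + 4 = 4 + w)
-1 + Q(5)*T(q) = -1 + (4 + 5)/(2 + 0) = -1 + 9/2 = 7/2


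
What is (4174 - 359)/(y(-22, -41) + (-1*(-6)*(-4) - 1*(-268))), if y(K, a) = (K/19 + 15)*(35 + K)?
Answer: 14497/1611 ≈ 8.9988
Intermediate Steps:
y(K, a) = (15 + K/19)*(35 + K) (y(K, a) = (K*(1/19) + 15)*(35 + K) = (K/19 + 15)*(35 + K) = (15 + K/19)*(35 + K))
(4174 - 359)/(y(-22, -41) + (-1*(-6)*(-4) - 1*(-268))) = (4174 - 359)/((525 + (1/19)*(-22)**2 + (320/19)*(-22)) + (-1*(-6)*(-4) - 1*(-268))) = 3815/((525 + (1/19)*484 - 7040/19) + (6*(-4) + 268)) = 3815/((525 + 484/19 - 7040/19) + (-24 + 268)) = 3815/(3419/19 + 244) = 3815/(8055/19) = 3815*(19/8055) = 14497/1611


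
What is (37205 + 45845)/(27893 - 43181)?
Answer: -41525/7644 ≈ -5.4324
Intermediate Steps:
(37205 + 45845)/(27893 - 43181) = 83050/(-15288) = 83050*(-1/15288) = -41525/7644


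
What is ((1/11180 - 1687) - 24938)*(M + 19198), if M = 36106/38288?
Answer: -21881214286918587/42805984 ≈ -5.1117e+8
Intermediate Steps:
M = 18053/19144 (M = 36106*(1/38288) = 18053/19144 ≈ 0.94301)
((1/11180 - 1687) - 24938)*(M + 19198) = ((1/11180 - 1687) - 24938)*(18053/19144 + 19198) = ((1/11180 - 1687) - 24938)*(367544565/19144) = (-18860659/11180 - 24938)*(367544565/19144) = -297667499/11180*367544565/19144 = -21881214286918587/42805984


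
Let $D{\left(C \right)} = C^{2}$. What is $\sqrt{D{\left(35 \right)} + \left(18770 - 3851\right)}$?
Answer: $4 \sqrt{1009} \approx 127.06$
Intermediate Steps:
$\sqrt{D{\left(35 \right)} + \left(18770 - 3851\right)} = \sqrt{35^{2} + \left(18770 - 3851\right)} = \sqrt{1225 + 14919} = \sqrt{16144} = 4 \sqrt{1009}$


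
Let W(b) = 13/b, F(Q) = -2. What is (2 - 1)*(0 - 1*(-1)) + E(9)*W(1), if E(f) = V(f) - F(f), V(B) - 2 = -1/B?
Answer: 464/9 ≈ 51.556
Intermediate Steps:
V(B) = 2 - 1/B
E(f) = 4 - 1/f (E(f) = (2 - 1/f) - 1*(-2) = (2 - 1/f) + 2 = 4 - 1/f)
(2 - 1)*(0 - 1*(-1)) + E(9)*W(1) = (2 - 1)*(0 - 1*(-1)) + (4 - 1/9)*(13/1) = 1*(0 + 1) + (4 - 1*⅑)*(13*1) = 1*1 + (4 - ⅑)*13 = 1 + (35/9)*13 = 1 + 455/9 = 464/9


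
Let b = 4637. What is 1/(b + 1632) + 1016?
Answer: 6369305/6269 ≈ 1016.0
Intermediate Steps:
1/(b + 1632) + 1016 = 1/(4637 + 1632) + 1016 = 1/6269 + 1016 = 6369305/6269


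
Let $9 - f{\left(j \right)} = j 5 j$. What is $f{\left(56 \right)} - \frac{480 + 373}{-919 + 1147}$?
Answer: $- \frac{3573841}{228} \approx -15675.0$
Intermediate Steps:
$f{\left(j \right)} = 9 - 5 j^{2}$ ($f{\left(j \right)} = 9 - j 5 j = 9 - 5 j j = 9 - 5 j^{2}$)
$f{\left(56 \right)} - \frac{480 + 373}{-919 + 1147} = \left(9 - 5 \cdot 56^{2}\right) - \frac{480 + 373}{-919 + 1147} = \left(9 - 15680\right) - \frac{853}{228} = \left(9 - 15680\right) - 853 \cdot \frac{1}{228} = -15671 - \frac{853}{228} = - \frac{3573841}{228}$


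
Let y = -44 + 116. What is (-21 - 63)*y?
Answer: -6048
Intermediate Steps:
y = 72
(-21 - 63)*y = (-21 - 63)*72 = -84*72 = -6048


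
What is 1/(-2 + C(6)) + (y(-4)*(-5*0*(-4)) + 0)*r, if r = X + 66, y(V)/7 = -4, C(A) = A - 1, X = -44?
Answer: 1/3 ≈ 0.33333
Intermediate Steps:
C(A) = -1 + A
y(V) = -28 (y(V) = 7*(-4) = -28)
r = 22 (r = -44 + 66 = 22)
1/(-2 + C(6)) + (y(-4)*(-5*0*(-4)) + 0)*r = 1/(-2 + (-1 + 6)) + (-28*(-5*0)*(-4) + 0)*22 = 1/(-2 + 5) + (-0*(-4) + 0)*22 = 1/3 + (-28*0 + 0)*22 = 1/3 + (0 + 0)*22 = 1/3 + 0*22 = 1/3 + 0 = 1/3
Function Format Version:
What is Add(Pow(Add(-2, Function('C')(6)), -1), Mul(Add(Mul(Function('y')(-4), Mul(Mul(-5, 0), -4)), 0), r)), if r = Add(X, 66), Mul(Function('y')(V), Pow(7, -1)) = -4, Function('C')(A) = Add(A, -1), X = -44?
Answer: Rational(1, 3) ≈ 0.33333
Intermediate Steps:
Function('C')(A) = Add(-1, A)
Function('y')(V) = -28 (Function('y')(V) = Mul(7, -4) = -28)
r = 22 (r = Add(-44, 66) = 22)
Add(Pow(Add(-2, Function('C')(6)), -1), Mul(Add(Mul(Function('y')(-4), Mul(Mul(-5, 0), -4)), 0), r)) = Add(Pow(Add(-2, Add(-1, 6)), -1), Mul(Add(Mul(-28, Mul(Mul(-5, 0), -4)), 0), 22)) = Add(Pow(Add(-2, 5), -1), Mul(Add(Mul(-28, Mul(0, -4)), 0), 22)) = Add(Pow(3, -1), Mul(Add(Mul(-28, 0), 0), 22)) = Add(Rational(1, 3), Mul(Add(0, 0), 22)) = Add(Rational(1, 3), Mul(0, 22)) = Add(Rational(1, 3), 0) = Rational(1, 3)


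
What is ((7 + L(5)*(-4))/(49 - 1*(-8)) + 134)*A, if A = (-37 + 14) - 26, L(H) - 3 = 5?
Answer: -373037/57 ≈ -6544.5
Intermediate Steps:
L(H) = 8 (L(H) = 3 + 5 = 8)
A = -49 (A = -23 - 26 = -49)
((7 + L(5)*(-4))/(49 - 1*(-8)) + 134)*A = ((7 + 8*(-4))/(49 - 1*(-8)) + 134)*(-49) = ((7 - 32)/(49 + 8) + 134)*(-49) = (-25/57 + 134)*(-49) = (7613/57)*(-49) = -373037/57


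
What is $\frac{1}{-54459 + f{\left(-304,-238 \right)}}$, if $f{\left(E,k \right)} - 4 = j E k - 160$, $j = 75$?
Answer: $\frac{1}{5371785} \approx 1.8616 \cdot 10^{-7}$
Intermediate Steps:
$f{\left(E,k \right)} = -156 + 75 E k$ ($f{\left(E,k \right)} = 4 + \left(75 E k - 160\right) = 4 + \left(-160 + 75 E k\right) = -156 + 75 E k$)
$\frac{1}{-54459 + f{\left(-304,-238 \right)}} = \frac{1}{-54459 - \left(156 + 22800 \left(-238\right)\right)} = \frac{1}{-54459 + \left(-156 + 5426400\right)} = \frac{1}{-54459 + 5426244} = \frac{1}{5371785}$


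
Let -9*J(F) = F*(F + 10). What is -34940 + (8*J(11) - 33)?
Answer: -105535/3 ≈ -35178.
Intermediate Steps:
J(F) = -F*(10 + F)/9 (J(F) = -F*(F + 10)/9 = -F*(10 + F)/9)
-34940 + (8*J(11) - 33) = -34940 + (8*(-⅑*11*(10 + 11)) - 33) = -34940 + (8*(-⅑*11*21) - 33) = -34940 + (8*(-77/3) - 33) = -34940 + (-616/3 - 33) = -34940 - 715/3 = -105535/3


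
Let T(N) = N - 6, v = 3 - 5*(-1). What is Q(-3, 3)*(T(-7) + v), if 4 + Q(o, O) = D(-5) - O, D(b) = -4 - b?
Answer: 30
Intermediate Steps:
v = 8 (v = 3 + 5 = 8)
Q(o, O) = -3 - O (Q(o, O) = -4 + ((-4 - 1*(-5)) - O) = -4 + ((-4 + 5) - O) = -4 + (1 - O) = -3 - O)
T(N) = -6 + N
Q(-3, 3)*(T(-7) + v) = (-3 - 1*3)*((-6 - 7) + 8) = (-3 - 3)*(-13 + 8) = -6*(-5) = 30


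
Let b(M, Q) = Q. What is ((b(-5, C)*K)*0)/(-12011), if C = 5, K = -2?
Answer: 0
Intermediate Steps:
((b(-5, C)*K)*0)/(-12011) = ((5*(-2))*0)/(-12011) = -10*0*(-1/12011) = 0*(-1/12011) = 0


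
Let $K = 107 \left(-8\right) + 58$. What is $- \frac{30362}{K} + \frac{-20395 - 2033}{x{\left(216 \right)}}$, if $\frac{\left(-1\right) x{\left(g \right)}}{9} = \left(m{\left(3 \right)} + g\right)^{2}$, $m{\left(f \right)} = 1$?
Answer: $\frac{768907}{20181} \approx 38.101$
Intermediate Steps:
$K = -798$ ($K = -856 + 58 = -798$)
$x{\left(g \right)} = - 9 \left(1 + g\right)^{2}$
$- \frac{30362}{K} + \frac{-20395 - 2033}{x{\left(216 \right)}} = - \frac{30362}{-798} + \frac{-20395 - 2033}{\left(-9\right) \left(1 + 216\right)^{2}} = \left(-30362\right) \left(- \frac{1}{798}\right) + \frac{-20395 - 2033}{\left(-9\right) 217^{2}} = \frac{799}{21} - \frac{22428}{\left(-9\right) 47089} = \frac{799}{21} - \frac{22428}{-423801} = \frac{799}{21} - - \frac{356}{6727} = \frac{799}{21} + \frac{356}{6727} = \frac{768907}{20181}$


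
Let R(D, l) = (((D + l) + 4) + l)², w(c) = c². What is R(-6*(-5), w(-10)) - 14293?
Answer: 40463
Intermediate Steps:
R(D, l) = (4 + D + 2*l)² (R(D, l) = ((4 + D + l) + l)² = (4 + D + 2*l)²)
R(-6*(-5), w(-10)) - 14293 = (4 - 6*(-5) + 2*(-10)²)² - 14293 = (4 + 30 + 2*100)² - 14293 = (4 + 30 + 200)² - 14293 = 234² - 14293 = 54756 - 14293 = 40463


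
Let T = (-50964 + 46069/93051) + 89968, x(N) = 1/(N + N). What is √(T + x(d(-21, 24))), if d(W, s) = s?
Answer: √12252885498235/17724 ≈ 197.50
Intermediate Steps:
x(N) = 1/(2*N)
T = 3629407273/93051 (T = (-50964 + 46069*(1/93051)) + 89968 = (-50964 + 46069/93051) + 89968 = -4742205095/93051 + 89968 = 3629407273/93051 ≈ 39005.)
√(T + x(d(-21, 24))) = √(3629407273/93051 + (½)/24) = √(3629407273/93051 + (½)*(1/24)) = √(3629407273/93051 + 1/48) = √(58070547385/1488816) = √12252885498235/17724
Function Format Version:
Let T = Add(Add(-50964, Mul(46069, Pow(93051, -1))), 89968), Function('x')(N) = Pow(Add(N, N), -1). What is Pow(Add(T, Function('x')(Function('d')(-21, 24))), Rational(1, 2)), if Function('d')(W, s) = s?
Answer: Mul(Rational(1, 17724), Pow(12252885498235, Rational(1, 2))) ≈ 197.50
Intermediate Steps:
Function('x')(N) = Mul(Rational(1, 2), Pow(N, -1)) (Function('x')(N) = Pow(Mul(2, N), -1) = Mul(Rational(1, 2), Pow(N, -1)))
T = Rational(3629407273, 93051) (T = Add(Add(-50964, Mul(46069, Rational(1, 93051))), 89968) = Add(Add(-50964, Rational(46069, 93051)), 89968) = Add(Rational(-4742205095, 93051), 89968) = Rational(3629407273, 93051) ≈ 39005.)
Pow(Add(T, Function('x')(Function('d')(-21, 24))), Rational(1, 2)) = Pow(Add(Rational(3629407273, 93051), Mul(Rational(1, 2), Pow(24, -1))), Rational(1, 2)) = Pow(Add(Rational(3629407273, 93051), Mul(Rational(1, 2), Rational(1, 24))), Rational(1, 2)) = Pow(Add(Rational(3629407273, 93051), Rational(1, 48)), Rational(1, 2)) = Pow(Rational(58070547385, 1488816), Rational(1, 2)) = Mul(Rational(1, 17724), Pow(12252885498235, Rational(1, 2)))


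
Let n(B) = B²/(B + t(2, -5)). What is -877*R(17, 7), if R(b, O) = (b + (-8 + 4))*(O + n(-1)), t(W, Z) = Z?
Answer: -467441/6 ≈ -77907.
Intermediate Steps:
n(B) = B²/(-5 + B) (n(B) = B²/(B - 5) = B²/(-5 + B))
R(b, O) = (-4 + b)*(-⅙ + O) (R(b, O) = (b + (-8 + 4))*(O + (-1)²/(-5 - 1)) = (b - 4)*(O + 1/(-6)) = (-4 + b)*(O + 1*(-⅙)) = (-4 + b)*(O - ⅙) = (-4 + b)*(-⅙ + O))
-877*R(17, 7) = -877*(⅔ - 4*7 - ⅙*17 + 7*17) = -877*(⅔ - 28 - 17/6 + 119) = -877*533/6 = -467441/6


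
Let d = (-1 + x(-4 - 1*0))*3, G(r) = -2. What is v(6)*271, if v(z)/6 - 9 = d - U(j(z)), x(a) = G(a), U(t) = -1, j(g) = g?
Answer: 1626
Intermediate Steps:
x(a) = -2
d = -9 (d = (-1 - 2)*3 = -3*3 = -9)
v(z) = 6 (v(z) = 54 + 6*(-9 - 1*(-1)) = 54 + 6*(-9 + 1) = 54 + 6*(-8) = 54 - 48 = 6)
v(6)*271 = 6*271 = 1626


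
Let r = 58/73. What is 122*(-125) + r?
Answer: -1113192/73 ≈ -15249.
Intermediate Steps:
r = 58/73 (r = 58*(1/73) = 58/73 ≈ 0.79452)
122*(-125) + r = 122*(-125) + 58/73 = -15250 + 58/73 = -1113192/73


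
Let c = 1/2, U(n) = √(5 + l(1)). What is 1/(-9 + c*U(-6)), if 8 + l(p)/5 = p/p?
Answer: -6/59 - I*√30/177 ≈ -0.10169 - 0.030945*I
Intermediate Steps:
l(p) = -35 (l(p) = -40 + 5*(p/p) = -40 + 5*1 = -40 + 5 = -35)
U(n) = I*√30 (U(n) = √(5 - 35) = √(-30) = I*√30)
c = ½ ≈ 0.50000
1/(-9 + c*U(-6)) = 1/(-9 + (I*√30)/2) = 1/(-9 + I*√30/2)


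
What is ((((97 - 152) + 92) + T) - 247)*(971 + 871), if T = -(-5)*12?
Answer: -276300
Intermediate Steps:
T = 60 (T = -1*(-60) = 60)
((((97 - 152) + 92) + T) - 247)*(971 + 871) = ((((97 - 152) + 92) + 60) - 247)*(971 + 871) = (((-55 + 92) + 60) - 247)*1842 = ((37 + 60) - 247)*1842 = (97 - 247)*1842 = -150*1842 = -276300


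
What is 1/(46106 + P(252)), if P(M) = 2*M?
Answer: 1/46610 ≈ 2.1455e-5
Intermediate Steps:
1/(46106 + P(252)) = 1/(46106 + 2*252) = 1/(46106 + 504) = 1/46610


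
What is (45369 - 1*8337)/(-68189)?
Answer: -37032/68189 ≈ -0.54308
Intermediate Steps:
(45369 - 1*8337)/(-68189) = (45369 - 8337)*(-1/68189) = 37032*(-1/68189) = -37032/68189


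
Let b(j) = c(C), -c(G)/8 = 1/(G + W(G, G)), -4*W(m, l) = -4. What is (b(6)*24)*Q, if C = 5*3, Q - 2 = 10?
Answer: -144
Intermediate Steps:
Q = 12 (Q = 2 + 10 = 12)
W(m, l) = 1 (W(m, l) = -1/4*(-4) = 1)
C = 15
c(G) = -8/(1 + G) (c(G) = -8/(G + 1) = -8/(1 + G))
b(j) = -1/2 (b(j) = -8/(1 + 15) = -8/16 = -8*1/16 = -1/2)
(b(6)*24)*Q = -1/2*24*12 = -12*12 = -144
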